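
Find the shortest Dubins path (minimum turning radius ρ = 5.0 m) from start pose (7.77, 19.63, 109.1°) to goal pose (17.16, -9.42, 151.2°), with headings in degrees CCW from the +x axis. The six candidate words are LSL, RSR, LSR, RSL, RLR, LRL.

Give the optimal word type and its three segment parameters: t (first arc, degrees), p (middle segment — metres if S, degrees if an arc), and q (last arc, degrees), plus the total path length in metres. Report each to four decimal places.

Let ψ = atan2(Δy, Δx) = atan2(-29.05, 9.39) = -72.0873° be the start→goal bearing.
Normalize: d = |goal − start| / ρ = 30.529897/5.0 = 6.105979, α = (θ_start − ψ) mod 360° = 181.1873° = 3.162315 rad, β = (θ_goal − ψ) mod 360° = 223.2873° = 3.897099 rad.
Common terms: sin α = -0.020721, cos α = -0.999785, sin β = -0.685657, cos β = -0.727925, cos(α−β) = 0.741976, d² = 37.282984. Work in radians in the unit-radius frame; every candidate has L = ρ·(t + p + q).
LSL: p² = 2 + d² − 2cos(α−β) + 2d(sin α − sin β) = 45.919205; p = √p² = 6.776371; φ = atan2(cos β − cos α, d + sin α − sin β) = 0.040130 rad; t = (φ − α) mod 2π = 3.161000 rad, q = (β − φ) mod 2π = 3.856969 rad → L = 5.0·(3.161000 + 6.776371 + 3.856969) = 5.0·13.794340 = 68.971700 m
RSR: p² = 2 + d² − 2cos(α−β) + 2d(sin β − sin α) = 29.678859; p = √p² = 5.447831; φ = atan2(cos α − cos β, d − sin α + sin β) = -0.049923 rad; t = (α − φ) mod 2π = 3.212238 rad, q = (φ − β) mod 2π = 2.336163 rad → L = 5.0·(3.212238 + 5.447831 + 2.336163) = 5.0·10.996232 = 54.981162 m
LSR: p² = d² − 2 + 2cos(α−β) + 2d(sin α + sin β) = 28.140675; p = √p² = 5.304779; φ = atan2(−cos α − cos β, d + sin α + sin β) − atan2(−2, p) = 0.670215 rad; t = (φ − α) mod 2π = 3.791085 rad, q = (φ − β) mod 2π = 3.056301 rad → L = 5.0·(3.791085 + 5.304779 + 3.056301) = 5.0·12.152165 = 60.760825 m
RSL: p² = d² − 2 + 2cos(α−β) − 2d(sin α + sin β) = 45.393196; p = √p² = 6.737447; φ = atan2(cos α + cos β, d − sin α − sin β) − atan2(2, p) = -0.536940 rad; t = (α − φ) mod 2π = 3.699255 rad, q = (β − φ) mod 2π = 4.434039 rad → L = 5.0·(3.699255 + 6.737447 + 4.434039) = 5.0·14.870741 = 74.353707 m
RLR: c = (6 − d² + 2cos(α−β) + 2d(sin α − sin β))/8 = -2.709857, |c| > 1 → infeasible
LRL: c = (6 − d² + 2cos(α−β) − 2d(sin α − sin β))/8 = -4.739901, |c| > 1 → infeasible
Shortest: RSR with L = 54.981162 m ≈ 54.9812 m
Convert RSR to answer units (arcs ×180/π): t = 3.212238·180/π = 184.0477°, p = ρ·p = 5.0·5.447831 = 27.2392 m, q = 2.336163·180/π = 133.8523°, L = 54.9812 m.

RSR: t = 184.0477°, p = 27.2392 m, q = 133.8523°, L = 54.9812 m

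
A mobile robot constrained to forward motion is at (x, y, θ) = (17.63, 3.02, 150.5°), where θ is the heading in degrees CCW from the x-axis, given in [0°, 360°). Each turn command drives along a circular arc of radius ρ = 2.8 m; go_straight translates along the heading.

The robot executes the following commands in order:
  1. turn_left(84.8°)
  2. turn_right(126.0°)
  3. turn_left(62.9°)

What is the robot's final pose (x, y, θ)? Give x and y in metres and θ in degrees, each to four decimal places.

(6.7419, 4.6942, 172.2000°)

set_pose: (x, y, θ) = (17.6300, 3.0200, 150.5000°), ρ = 2.8
turn_left(84.8°): centre at ρ to the left, rotate +84.8° → (13.9492, 2.1770, 235.3000°)
turn_right(126.0°): centre at ρ to the right, rotate −126.0° → (9.0046, 2.8455, 109.3000°)
turn_left(62.9°): centre at ρ to the left, rotate +62.9° → (6.7419, 4.6942, 172.2000°)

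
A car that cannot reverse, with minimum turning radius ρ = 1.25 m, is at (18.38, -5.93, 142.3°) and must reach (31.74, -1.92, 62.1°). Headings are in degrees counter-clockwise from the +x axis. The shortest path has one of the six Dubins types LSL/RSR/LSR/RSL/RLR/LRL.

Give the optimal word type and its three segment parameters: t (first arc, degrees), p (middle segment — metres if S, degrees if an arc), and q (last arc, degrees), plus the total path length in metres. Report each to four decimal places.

Let ψ = atan2(Δy, Δx) = atan2(4.01, 13.36) = 16.7071° be the start→goal bearing.
Normalize: d = |goal − start| / ρ = 13.948824/1.25 = 11.159059, α = (θ_start − ψ) mod 360° = 125.5929° = 2.192009 rad, β = (θ_goal − ψ) mod 360° = 45.3929° = 0.792255 rad.
Common terms: sin α = 0.813173, cos α = -0.582022, sin β = 0.711939, cos β = 0.702241, cos(α−β) = 0.170209, d² = 124.524608. Work in radians in the unit-radius frame; every candidate has L = ρ·(t + p + q).
LSL: p² = 2 + d² − 2cos(α−β) + 2d(sin α − sin β) = 128.443545; p = √p² = 11.333294; φ = atan2(cos β − cos α, d + sin α − sin β) = 0.113562 rad; t = (φ − α) mod 2π = 4.204738 rad, q = (β − φ) mod 2π = 0.678694 rad → L = 1.25·(4.204738 + 11.333294 + 0.678694) = 1.25·16.216725 = 20.270906 m
RSR: p² = 2 + d² − 2cos(α−β) + 2d(sin β − sin α) = 123.924833; p = √p² = 11.132153; φ = atan2(cos α − cos β, d − sin α + sin β) = -0.115623 rad; t = (α − φ) mod 2π = 2.307632 rad, q = (φ − β) mod 2π = 5.375307 rad → L = 1.25·(2.307632 + 11.132153 + 5.375307) = 1.25·18.815092 = 23.518866 m
LSR: p² = d² − 2 + 2cos(α−β) + 2d(sin α + sin β) = 156.902656; p = √p² = 12.526079; φ = atan2(−cos α − cos β, d + sin α + sin β) − atan2(−2, p) = 0.148853 rad; t = (φ − α) mod 2π = 4.240029 rad, q = (φ − β) mod 2π = 5.639783 rad → L = 1.25·(4.240029 + 12.526079 + 5.639783) = 1.25·22.405891 = 28.007363 m
RSL: p² = d² − 2 + 2cos(α−β) − 2d(sin α + sin β) = 88.827398; p = √p² = 9.424829; φ = atan2(cos α + cos β, d − sin α − sin β) − atan2(2, p) = -0.196625 rad; t = (α − φ) mod 2π = 2.388635 rad, q = (β − φ) mod 2π = 0.988881 rad → L = 1.25·(2.388635 + 9.424829 + 0.988881) = 1.25·12.802344 = 16.002931 m
RLR: c = (6 − d² + 2cos(α−β) + 2d(sin α − sin β))/8 = -14.490604, |c| > 1 → infeasible
LRL: c = (6 − d² + 2cos(α−β) − 2d(sin α − sin β))/8 = -15.055443, |c| > 1 → infeasible
Shortest: RSL with L = 16.002931 m ≈ 16.0029 m
Convert RSL to answer units (arcs ×180/π): t = 2.388635·180/π = 136.8587°, p = ρ·p = 1.25·9.424829 = 11.7810 m, q = 0.988881·180/π = 56.6587°, L = 16.0029 m.

RSL: t = 136.8587°, p = 11.7810 m, q = 56.6587°, L = 16.0029 m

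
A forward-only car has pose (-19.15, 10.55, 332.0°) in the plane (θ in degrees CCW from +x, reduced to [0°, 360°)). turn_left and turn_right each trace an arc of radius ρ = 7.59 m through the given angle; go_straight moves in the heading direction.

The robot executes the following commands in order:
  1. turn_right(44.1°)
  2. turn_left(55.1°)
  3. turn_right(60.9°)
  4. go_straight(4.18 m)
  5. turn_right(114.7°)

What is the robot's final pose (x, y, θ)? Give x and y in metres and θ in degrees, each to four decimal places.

set_pose: (x, y, θ) = (-19.1500, 10.5500, 332.0000°), ρ = 7.59
turn_right(44.1°): centre at ρ to the right, rotate −44.1° → (-15.4907, 6.1813, 287.9000°)
turn_left(55.1°): centre at ρ to the left, rotate +55.1° → (-10.4872, 1.2557, 343.0000°)
turn_right(60.9°): centre at ρ to the right, rotate −60.9° → (-5.2849, -4.4116, 282.1000°)
go_straight(4.18): x += 4.18·cos θ, y += 4.18·sin θ → (-4.4087, -8.4987, 282.1000°)
turn_right(114.7°): centre at ρ to the right, rotate −114.7° → (-13.4858, -17.4969, 167.4000°)

(-13.4858, -17.4969, 167.4000°)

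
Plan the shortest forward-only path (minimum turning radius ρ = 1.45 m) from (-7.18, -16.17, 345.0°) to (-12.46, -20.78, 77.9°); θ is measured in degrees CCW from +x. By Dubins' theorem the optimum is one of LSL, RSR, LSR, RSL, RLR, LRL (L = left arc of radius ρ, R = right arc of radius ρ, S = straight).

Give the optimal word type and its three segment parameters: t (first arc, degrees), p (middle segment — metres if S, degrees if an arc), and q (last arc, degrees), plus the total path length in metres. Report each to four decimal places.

Let ψ = atan2(Δy, Δx) = atan2(-4.61, -5.28) = -138.8756° be the start→goal bearing.
Normalize: d = |goal − start| / ρ = 7.009315/1.45 = 4.834011, α = (θ_start − ψ) mod 360° = 123.8756° = 2.162037 rad, β = (θ_goal − ψ) mod 360° = 216.7756° = 3.783448 rad.
Common terms: sin α = 0.830250, cos α = -0.557391, sin β = -0.598682, cos β = -0.800986, cos(α−β) = -0.050593, d² = 23.367658. Work in radians in the unit-radius frame; every candidate has L = ρ·(t + p + q).
LSL: p² = 2 + d² − 2cos(α−β) + 2d(sin α − sin β) = 39.283790; p = √p² = 6.267678; φ = atan2(cos β − cos α, d + sin α − sin β) = -0.038875 rad; t = (φ − α) mod 2π = 4.082273 rad, q = (β − φ) mod 2π = 3.822323 rad → L = 1.45·(4.082273 + 6.267678 + 3.822323) = 1.45·14.172274 = 20.549798 m
RSR: p² = 2 + d² − 2cos(α−β) + 2d(sin β − sin α) = 11.653896; p = √p² = 3.413780; φ = atan2(cos α − cos β, d − sin α + sin β) = 0.071417 rad; t = (α − φ) mod 2π = 2.090620 rad, q = (φ − β) mod 2π = 2.571155 rad → L = 1.45·(2.090620 + 3.413780 + 2.571155) = 1.45·8.075555 = 11.709554 m
LSR: p² = d² − 2 + 2cos(α−β) + 2d(sin α + sin β) = 23.505270; p = √p² = 4.848223; φ = atan2(−cos α − cos β, d + sin α + sin β) − atan2(−2, p) = 0.653249 rad; t = (φ − α) mod 2π = 4.774398 rad, q = (φ − β) mod 2π = 3.152987 rad → L = 1.45·(4.774398 + 4.848223 + 3.152987) = 1.45·12.775608 = 18.524631 m
RSL: p² = d² − 2 + 2cos(α−β) − 2d(sin α + sin β) = 19.027673; p = √p² = 4.362072; φ = atan2(cos α + cos β, d − sin α − sin β) − atan2(2, p) = -0.716893 rad; t = (α − φ) mod 2π = 2.878930 rad, q = (β − φ) mod 2π = 4.500341 rad → L = 1.45·(2.878930 + 4.362072 + 4.500341) = 1.45·11.741343 = 17.024947 m
RLR: c = (6 − d² + 2cos(α−β) + 2d(sin α − sin β))/8 = -0.456737; p = 2π − arccos c = 4.238065 rad; φ = atan2(cos α − cos β, d − sin α + sin β) = 0.071417 rad; t = (α − φ + p/2) mod 2π = 4.209652 rad, q = (α − β − t + p) mod 2π = 4.690187 rad → L = 1.45·(4.209652 + 4.238065 + 4.690187) = 1.45·13.137905 = 19.049962 m
LRL: c = (6 − d² + 2cos(α−β) − 2d(sin α − sin β))/8 = -3.910474, |c| > 1 → infeasible
Shortest: RSR with L = 11.709554 m ≈ 11.7096 m
Convert RSR to answer units (arcs ×180/π): t = 2.090620·180/π = 119.7837°, p = ρ·p = 1.45·3.413780 = 4.9500 m, q = 2.571155·180/π = 147.3163°, L = 11.7096 m.

RSR: t = 119.7837°, p = 4.9500 m, q = 147.3163°, L = 11.7096 m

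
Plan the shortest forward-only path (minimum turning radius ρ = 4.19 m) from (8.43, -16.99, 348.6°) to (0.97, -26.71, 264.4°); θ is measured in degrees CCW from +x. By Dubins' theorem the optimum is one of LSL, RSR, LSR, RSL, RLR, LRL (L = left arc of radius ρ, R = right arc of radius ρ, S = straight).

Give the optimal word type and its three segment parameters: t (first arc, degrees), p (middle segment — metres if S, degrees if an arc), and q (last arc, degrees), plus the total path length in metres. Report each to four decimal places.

Let ψ = atan2(Δy, Δx) = atan2(-9.72, -7.46) = -127.5059° be the start→goal bearing.
Normalize: d = |goal − start| / ρ = 12.252755/4.19 = 2.924285, α = (θ_start − ψ) mod 360° = 116.1059° = 2.026430 rad, β = (θ_goal − ψ) mod 360° = 31.9059° = 0.556862 rad.
Common terms: sin α = 0.897983, cos α = -0.440031, sin β = 0.528525, cos β = 0.848918, cos(α−β) = 0.101056, d² = 8.551444. Work in radians in the unit-radius frame; every candidate has L = ρ·(t + p + q).
LSL: p² = 2 + d² − 2cos(α−β) + 2d(sin α − sin β) = 12.510128; p = √p² = 3.536966; φ = atan2(cos β − cos α, d + sin α − sin β) = 0.373012 rad; t = (φ − α) mod 2π = 4.629768 rad, q = (β − φ) mod 2π = 0.183850 rad → L = 4.19·(4.629768 + 3.536966 + 0.183850) = 4.19·8.350584 = 34.988947 m
RSR: p² = 2 + d² − 2cos(α−β) + 2d(sin β − sin α) = 8.188534; p = √p² = 2.861562; φ = atan2(cos α − cos β, d − sin α + sin β) = -0.467253 rad; t = (α − φ) mod 2π = 2.493683 rad, q = (φ − β) mod 2π = 5.259070 rad → L = 4.19·(2.493683 + 2.861562 + 5.259070) = 4.19·10.614314 = 44.473976 m
LSR: p² = d² − 2 + 2cos(α−β) + 2d(sin α + sin β) = 15.096587; p = √p² = 3.885433; φ = atan2(−cos α − cos β, d + sin α + sin β) − atan2(−2, p) = 0.381668 rad; t = (φ − α) mod 2π = 4.638424 rad, q = (φ − β) mod 2π = 6.107991 rad → L = 4.19·(4.638424 + 3.885433 + 6.107991) = 4.19·14.631847 = 61.307439 m
RSL: p² = d² − 2 + 2cos(α−β) − 2d(sin α + sin β) = -1.589475 < 0 → infeasible
RLR: c = (6 − d² + 2cos(α−β) + 2d(sin α − sin β))/8 = -0.023567; p = 2π − arccos c = 4.688820 rad; φ = atan2(cos α − cos β, d − sin α + sin β) = -0.467253 rad; t = (α − φ + p/2) mod 2π = 4.838093 rad, q = (α − β − t + p) mod 2π = 1.320295 rad → L = 4.19·(4.838093 + 4.688820 + 1.320295) = 4.19·10.847207 = 45.449798 m
LRL: c = (6 − d² + 2cos(α−β) − 2d(sin α − sin β))/8 = -0.563766; p = 2π − arccos c = 4.113451 rad; φ = atan2(cos β − cos α, d + sin α − sin β) = 0.373012 rad; t = (φ − α + p/2) mod 2π = 0.403308 rad, q = (β − α − t + p) mod 2π = 2.240576 rad → L = 4.19·(0.403308 + 4.113451 + 2.240576) = 4.19·6.757334 = 28.313229 m
Shortest: LRL with L = 28.313229 m ≈ 28.3132 m
Convert LRL to answer units (arcs ×180/π): t = 0.403308·180/π = 23.1078°, p = 4.113451·180/π = 235.6834°, q = 2.240576·180/π = 128.3755°, L = 28.3132 m.

LRL: t = 23.1078°, p = 235.6834°, q = 128.3755°, L = 28.3132 m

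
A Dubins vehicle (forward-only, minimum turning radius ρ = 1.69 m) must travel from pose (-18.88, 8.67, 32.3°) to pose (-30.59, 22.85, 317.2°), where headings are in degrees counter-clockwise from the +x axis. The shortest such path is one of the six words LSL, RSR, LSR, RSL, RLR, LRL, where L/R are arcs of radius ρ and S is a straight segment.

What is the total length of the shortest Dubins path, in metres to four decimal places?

25.2794 m

Let ψ = atan2(Δy, Δx) = atan2(14.18, -11.71) = 129.5503° be the start→goal bearing.
Normalize: d = |goal − start| / ρ = 18.390120/1.69 = 10.881728, α = (θ_start − ψ) mod 360° = 262.7497° = 4.585848 rad, β = (θ_goal − ψ) mod 360° = 187.6497° = 3.275106 rad.
Common terms: sin α = -0.992004, cos α = -0.126204, sin β = -0.133117, cos β = -0.991100, cos(α−β) = 0.257133, d² = 118.411995. Work in radians in the unit-radius frame; every candidate has L = ρ·(t + p + q).
LSL: p² = 2 + d² − 2cos(α−β) + 2d(sin α − sin β) = 101.205366; p = √p² = 10.060088; φ = atan2(cos β − cos α, d + sin α − sin β) = -0.086079 rad; t = (φ − α) mod 2π = 1.611258 rad, q = (β − φ) mod 2π = 3.361185 rad → L = 1.69·(1.611258 + 10.060088 + 3.361185) = 1.69·15.032531 = 25.404977 m
RSR: p² = 2 + d² − 2cos(α−β) + 2d(sin β − sin α) = 138.590093; p = √p² = 11.772429; φ = atan2(cos α − cos β, d − sin α + sin β) = 0.073534 rad; t = (α − φ) mod 2π = 4.512314 rad, q = (φ − β) mod 2π = 3.081614 rad → L = 1.69·(4.512314 + 11.772429 + 3.081614) = 1.69·19.366357 = 32.729143 m
LSR: p² = d² − 2 + 2cos(α−β) + 2d(sin α + sin β) = 92.439740; p = √p² = 9.614559; φ = atan2(−cos α − cos β, d + sin α + sin β) − atan2(−2, p) = 0.319114 rad; t = (φ − α) mod 2π = 2.016451 rad, q = (φ − β) mod 2π = 3.327194 rad → L = 1.69·(2.016451 + 9.614559 + 3.327194) = 1.69·14.958204 = 25.279364 m
RSL: p² = d² − 2 + 2cos(α−β) − 2d(sin α + sin β) = 141.412782; p = √p² = 11.891711; φ = atan2(cos α + cos β, d − sin α − sin β) − atan2(2, p) = -0.259413 rad; t = (α − φ) mod 2π = 4.845261 rad, q = (β − φ) mod 2π = 3.534519 rad → L = 1.69·(4.845261 + 11.891711 + 3.534519) = 1.69·20.271491 = 34.258820 m
RLR: c = (6 − d² + 2cos(α−β) + 2d(sin α − sin β))/8 = -16.323762, |c| > 1 → infeasible
LRL: c = (6 − d² + 2cos(α−β) − 2d(sin α − sin β))/8 = -11.650671, |c| > 1 → infeasible
Shortest: LSR with L = 25.279364 m ≈ 25.2794 m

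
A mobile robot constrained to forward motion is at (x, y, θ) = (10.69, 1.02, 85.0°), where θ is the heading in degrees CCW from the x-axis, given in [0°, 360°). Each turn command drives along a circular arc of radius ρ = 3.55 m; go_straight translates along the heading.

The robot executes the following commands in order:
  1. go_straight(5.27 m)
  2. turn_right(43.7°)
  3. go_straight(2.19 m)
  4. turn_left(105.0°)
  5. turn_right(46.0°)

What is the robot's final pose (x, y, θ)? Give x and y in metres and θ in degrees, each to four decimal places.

set_pose: (x, y, θ) = (10.6900, 1.0200, 85.0000°), ρ = 3.55
go_straight(5.27): x += 5.27·cos θ, y += 5.27·sin θ → (11.1493, 6.2699, 85.0000°)
turn_right(43.7°): centre at ρ to the right, rotate −43.7° → (12.3428, 8.6275, 41.3000°)
go_straight(2.19): x += 2.19·cos θ, y += 2.19·sin θ → (13.9881, 10.0729, 41.3000°)
turn_left(105.0°): centre at ρ to the left, rotate +105.0° → (13.6148, 15.6934, 146.3000°)
turn_right(46.0°): centre at ρ to the right, rotate −46.0° → (12.0917, 18.0120, 100.3000°)

(12.0917, 18.0120, 100.3000°)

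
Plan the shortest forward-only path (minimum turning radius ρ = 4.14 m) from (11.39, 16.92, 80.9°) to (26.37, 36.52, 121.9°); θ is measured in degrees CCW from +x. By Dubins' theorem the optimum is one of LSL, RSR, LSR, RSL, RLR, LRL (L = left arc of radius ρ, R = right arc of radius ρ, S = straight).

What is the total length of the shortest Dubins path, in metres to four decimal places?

26.1570 m

Let ψ = atan2(Δy, Δx) = atan2(19.60, 14.98) = 52.6098° be the start→goal bearing.
Normalize: d = |goal − start| / ρ = 24.669017/4.14 = 5.958700, α = (θ_start − ψ) mod 360° = 28.2902° = 0.493756 rad, β = (θ_goal − ψ) mod 360° = 69.2902° = 1.209341 rad.
Common terms: sin α = 0.473937, cos α = 0.880559, sin β = 0.935383, cos β = 0.353635, cos(α−β) = 0.754710, d² = 35.506103. Work in radians in the unit-radius frame; every candidate has L = ρ·(t + p + q).
LSL: p² = 2 + d² − 2cos(α−β) + 2d(sin α − sin β) = 30.497444; p = √p² = 5.522449; φ = atan2(cos β − cos α, d + sin α − sin β) = -0.095560 rad; t = (φ − α) mod 2π = 5.693869 rad, q = (β − φ) mod 2π = 1.304902 rad → L = 4.14·(5.693869 + 5.522449 + 1.304902) = 4.14·12.521219 = 51.837848 m
RSR: p² = 2 + d² − 2cos(α−β) + 2d(sin β − sin α) = 41.495924; p = √p² = 6.441733; φ = atan2(cos α − cos β, d − sin α + sin β) = 0.081890 rad; t = (α − φ) mod 2π = 0.411867 rad, q = (φ − β) mod 2π = 5.155734 rad → L = 4.14·(0.411867 + 6.441733 + 5.155734) = 4.14·12.009333 = 49.718640 m
LSR: p² = d² − 2 + 2cos(α−β) + 2d(sin α + sin β) = 51.810956; p = √p² = 7.197983; φ = atan2(−cos α − cos β, d + sin α + sin β) − atan2(−2, p) = 0.105053 rad; t = (φ − α) mod 2π = 5.894482 rad, q = (φ − β) mod 2π = 5.178897 rad → L = 4.14·(5.894482 + 7.197983 + 5.178897) = 4.14·18.271361 = 75.643436 m
RSL: p² = d² − 2 + 2cos(α−β) − 2d(sin α + sin β) = 18.220088; p = √p² = 4.268500; φ = atan2(cos α + cos β, d − sin α − sin β) − atan2(2, p) = -0.173259 rad; t = (α − φ) mod 2π = 0.667016 rad, q = (β − φ) mod 2π = 1.382601 rad → L = 4.14·(0.667016 + 4.268500 + 1.382601) = 4.14·6.318116 = 26.156999 m
RLR: c = (6 − d² + 2cos(α−β) + 2d(sin α − sin β))/8 = -4.186990, |c| > 1 → infeasible
LRL: c = (6 − d² + 2cos(α−β) − 2d(sin α − sin β))/8 = -2.812180, |c| > 1 → infeasible
Shortest: RSL with L = 26.156999 m ≈ 26.1570 m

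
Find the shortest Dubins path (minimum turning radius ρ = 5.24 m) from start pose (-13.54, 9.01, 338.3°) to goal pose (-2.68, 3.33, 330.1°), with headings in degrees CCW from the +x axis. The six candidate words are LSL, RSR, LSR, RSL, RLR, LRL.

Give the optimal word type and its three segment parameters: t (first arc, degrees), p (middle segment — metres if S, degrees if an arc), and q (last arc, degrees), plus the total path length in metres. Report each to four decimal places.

Let ψ = atan2(Δy, Δx) = atan2(-5.68, 10.86) = -27.6105° be the start→goal bearing.
Normalize: d = |goal − start| / ρ = 12.255693/5.24 = 2.338873, α = (θ_start − ψ) mod 360° = 5.9105° = 0.103157 rad, β = (θ_goal − ψ) mod 360° = 357.7105° = 6.243226 rad.
Common terms: sin α = 0.102974, cos α = 0.994684, sin β = -0.039949, cos β = 0.999202, cos(α−β) = 0.989776, d² = 5.470325. Work in radians in the unit-radius frame; every candidate has L = ρ·(t + p + q).
LSL: p² = 2 + d² − 2cos(α−β) + 2d(sin α − sin β) = 6.159332; p = √p² = 2.481800; φ = atan2(cos β − cos α, d + sin α − sin β) = 0.001820 rad; t = (φ − α) mod 2π = 6.181848 rad, q = (β − φ) mod 2π = 6.241405 rad → L = 5.24·(6.181848 + 2.481800 + 6.241405) = 5.24·14.905054 = 78.102482 m
RSR: p² = 2 + d² − 2cos(α−β) + 2d(sin β − sin α) = 4.822213; p = √p² = 2.195954; φ = atan2(cos α − cos β, d − sin α + sin β) = -0.002057 rad; t = (α − φ) mod 2π = 0.105215 rad, q = (φ − β) mod 2π = 0.037902 rad → L = 5.24·(0.105215 + 2.195954 + 0.037902) = 5.24·2.339071 = 12.256731 m
LSR: p² = d² − 2 + 2cos(α−β) + 2d(sin α + sin β) = 5.744694; p = √p² = 2.396809; φ = atan2(−cos α − cos β, d + sin α + sin β) − atan2(−2, p) = 0.002548 rad; t = (φ − α) mod 2π = 6.182576 rad, q = (φ − β) mod 2π = 0.042508 rad → L = 5.24·(6.182576 + 2.396809 + 0.042508) = 5.24·8.621893 = 45.178722 m
RSL: p² = d² − 2 + 2cos(α−β) − 2d(sin α + sin β) = 5.155061; p = √p² = 2.270476; φ = atan2(cos α + cos β, d − sin α − sin β) − atan2(2, p) = -0.002690 rad; t = (α − φ) mod 2π = 0.105847 rad, q = (β − φ) mod 2π = 6.245915 rad → L = 5.24·(0.105847 + 2.270476 + 6.245915) = 5.24·8.622238 = 45.180529 m
RLR: c = (6 − d² + 2cos(α−β) + 2d(sin α − sin β))/8 = 0.397223; p = 2π − arccos c = 5.120878 rad; φ = atan2(cos α − cos β, d − sin α + sin β) = -0.002057 rad; t = (α − φ + p/2) mod 2π = 2.665654 rad, q = (α − β − t + p) mod 2π = 2.598342 rad → L = 5.24·(2.665654 + 5.120878 + 2.598342) = 5.24·10.384874 = 54.416737 m
LRL: c = (6 − d² + 2cos(α−β) − 2d(sin α − sin β))/8 = 0.230083; p = 2π − arccos c = 4.944552 rad; φ = atan2(cos β − cos α, d + sin α − sin β) = 0.001820 rad; t = (φ − α + p/2) mod 2π = 2.370939 rad, q = (β − α − t + p) mod 2π = 2.430496 rad → L = 5.24·(2.370939 + 4.944552 + 2.430496) = 5.24·9.745988 = 51.068976 m
Shortest: RSR with L = 12.256731 m ≈ 12.2567 m
Convert RSR to answer units (arcs ×180/π): t = 0.105215·180/π = 6.0284°, p = ρ·p = 5.24·2.195954 = 11.5068 m, q = 0.037902·180/π = 2.1716°, L = 12.2567 m.

RSR: t = 6.0284°, p = 11.5068 m, q = 2.1716°, L = 12.2567 m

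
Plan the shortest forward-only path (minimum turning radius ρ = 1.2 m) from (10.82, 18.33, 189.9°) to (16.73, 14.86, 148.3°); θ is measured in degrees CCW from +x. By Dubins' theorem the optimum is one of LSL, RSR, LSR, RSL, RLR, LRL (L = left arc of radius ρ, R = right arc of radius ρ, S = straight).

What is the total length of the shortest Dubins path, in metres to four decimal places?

Let ψ = atan2(Δy, Δx) = atan2(-3.47, 5.91) = -30.4189° be the start→goal bearing.
Normalize: d = |goal − start| / ρ = 6.853393/1.2 = 5.711161, α = (θ_start − ψ) mod 360° = 220.3189° = 3.845291 rad, β = (θ_goal − ψ) mod 360° = 178.7189° = 3.119234 rad.
Common terms: sin α = -0.647042, cos α = -0.762455, sin β = 0.022357, cos β = -0.999750, cos(α−β) = 0.747798, d² = 32.617361. Work in radians in the unit-radius frame; every candidate has L = ρ·(t + p + q).
LSL: p² = 2 + d² − 2cos(α−β) + 2d(sin α − sin β) = 25.475676; p = √p² = 5.047343; φ = atan2(cos β − cos α, d + sin α − sin β) = -0.047031 rad; t = (φ − α) mod 2π = 2.390864 rad, q = (β − φ) mod 2π = 3.166265 rad → L = 1.2·(2.390864 + 5.047343 + 3.166265) = 1.2·10.604472 = 12.725366 m
RSR: p² = 2 + d² − 2cos(α−β) + 2d(sin β − sin α) = 40.767854; p = √p² = 6.384971; φ = atan2(cos α − cos β, d − sin α + sin β) = 0.037173 rad; t = (α − φ) mod 2π = 3.808117 rad, q = (φ − β) mod 2π = 3.201125 rad → L = 1.2·(3.808117 + 6.384971 + 3.201125) = 1.2·13.394213 = 16.073056 m
LSR: p² = d² − 2 + 2cos(α−β) + 2d(sin α + sin β) = 24.977612; p = √p² = 4.997761; φ = atan2(−cos α − cos β, d + sin α + sin β) − atan2(−2, p) = 0.714169 rad; t = (φ − α) mod 2π = 3.152064 rad, q = (φ − β) mod 2π = 3.878120 rad → L = 1.2·(3.152064 + 4.997761 + 3.878120) = 1.2·12.027945 = 14.433534 m
RSL: p² = d² − 2 + 2cos(α−β) − 2d(sin α + sin β) = 39.248303; p = √p² = 6.264847; φ = atan2(cos α + cos β, d − sin α − sin β) − atan2(2, p) = -0.580291 rad; t = (α − φ) mod 2π = 4.425582 rad, q = (β − φ) mod 2π = 3.699525 rad → L = 1.2·(4.425582 + 6.264847 + 3.699525) = 1.2·14.389953 = 17.267943 m
RLR: c = (6 − d² + 2cos(α−β) + 2d(sin α − sin β))/8 = -4.095982, |c| > 1 → infeasible
LRL: c = (6 − d² + 2cos(α−β) − 2d(sin α − sin β))/8 = -2.184460, |c| > 1 → infeasible
Shortest: LSL with L = 12.725366 m ≈ 12.7254 m

12.7254 m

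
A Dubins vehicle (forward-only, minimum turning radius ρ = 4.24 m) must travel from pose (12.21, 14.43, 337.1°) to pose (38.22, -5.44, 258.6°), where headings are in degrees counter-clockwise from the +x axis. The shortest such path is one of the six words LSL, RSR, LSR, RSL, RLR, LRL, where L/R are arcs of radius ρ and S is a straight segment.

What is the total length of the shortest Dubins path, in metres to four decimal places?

Let ψ = atan2(Δy, Δx) = atan2(-19.87, 26.01) = -37.3775° be the start→goal bearing.
Normalize: d = |goal − start| / ρ = 32.731285/4.24 = 7.719643, α = (θ_start − ψ) mod 360° = 14.4775° = 0.252681 rad, β = (θ_goal − ψ) mod 360° = 295.9775° = 5.165783 rad.
Common terms: sin α = 0.250001, cos α = 0.968246, sin β = -0.898966, cos β = 0.438019, cos(α−β) = 0.199368, d² = 59.592882. Work in radians in the unit-radius frame; every candidate has L = ρ·(t + p + q).
LSL: p² = 2 + d² − 2cos(α−β) + 2d(sin α − sin β) = 78.933366; p = √p² = 8.884445; φ = atan2(cos β − cos α, d + sin α − sin β) = -0.059716 rad; t = (φ − α) mod 2π = 5.970789 rad, q = (β − φ) mod 2π = 5.225499 rad → L = 4.24·(5.970789 + 8.884445 + 5.225499) = 4.24·20.080732 = 85.142305 m
RSR: p² = 2 + d² − 2cos(α−β) + 2d(sin β − sin α) = 43.454927; p = √p² = 6.592035; φ = atan2(cos α − cos β, d − sin α + sin β) = 0.080521 rad; t = (α − φ) mod 2π = 0.172159 rad, q = (φ − β) mod 2π = 1.197924 rad → L = 4.24·(0.172159 + 6.592035 + 1.197924) = 4.24·7.962119 = 33.759383 m
LSR: p² = d² − 2 + 2cos(α−β) + 2d(sin α + sin β) = 47.972059; p = √p² = 6.926186; φ = atan2(−cos α − cos β, d + sin α + sin β) − atan2(−2, p) = 0.084788 rad; t = (φ − α) mod 2π = 6.115292 rad, q = (φ − β) mod 2π = 1.202190 rad → L = 4.24·(6.115292 + 6.926186 + 1.202190) = 4.24·14.243669 = 60.393155 m
RSL: p² = d² − 2 + 2cos(α−β) − 2d(sin α + sin β) = 68.011177; p = √p² = 8.246889; φ = atan2(cos α + cos β, d − sin α − sin β) − atan2(2, p) = -0.071437 rad; t = (α − φ) mod 2π = 0.324118 rad, q = (β − φ) mod 2π = 5.237220 rad → L = 4.24·(0.324118 + 8.246889 + 5.237220) = 4.24·13.808227 = 58.546883 m
RLR: c = (6 − d² + 2cos(α−β) + 2d(sin α − sin β))/8 = -4.431866, |c| > 1 → infeasible
LRL: c = (6 − d² + 2cos(α−β) − 2d(sin α − sin β))/8 = -8.866671, |c| > 1 → infeasible
Shortest: RSR with L = 33.759383 m ≈ 33.7594 m

33.7594 m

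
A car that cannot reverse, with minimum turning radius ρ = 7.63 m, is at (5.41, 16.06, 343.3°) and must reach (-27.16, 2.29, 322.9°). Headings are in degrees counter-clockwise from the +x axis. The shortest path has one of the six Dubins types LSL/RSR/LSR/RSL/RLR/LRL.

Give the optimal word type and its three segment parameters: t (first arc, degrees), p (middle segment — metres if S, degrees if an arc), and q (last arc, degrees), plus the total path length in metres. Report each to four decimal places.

Let ψ = atan2(Δy, Δx) = atan2(-13.77, -32.57) = -157.0822° be the start→goal bearing.
Normalize: d = |goal − start| / ρ = 35.361247/7.63 = 4.634502, α = (θ_start − ψ) mod 360° = 140.3822° = 2.450132 rad, β = (θ_goal − ψ) mod 360° = 119.9822° = 2.094085 rad.
Common terms: sin α = 0.637663, cos α = -0.770316, sin β = 0.866180, cos β = -0.499732, cos(α−β) = 0.937282, d² = 21.478605. Work in radians in the unit-radius frame; every candidate has L = ρ·(t + p + q).
LSL: p² = 2 + d² − 2cos(α−β) + 2d(sin α − sin β) = 19.485911; p = √p² = 4.414285; φ = atan2(cos β − cos α, d + sin α − sin β) = 0.061336 rad; t = (φ − α) mod 2π = 3.894389 rad, q = (β − φ) mod 2π = 2.032749 rad → L = 7.63·(3.894389 + 4.414285 + 2.032749) = 7.63·10.341423 = 78.905057 m
RSR: p² = 2 + d² − 2cos(α−β) + 2d(sin β − sin α) = 23.722171; p = √p² = 4.870541; φ = atan2(cos α − cos β, d − sin α + sin β) = -0.055584 rad; t = (α − φ) mod 2π = 2.505716 rad, q = (φ − β) mod 2π = 4.133516 rad → L = 7.63·(2.505716 + 4.870541 + 4.133516) = 7.63·11.509774 = 87.819573 m
LSR: p² = d² − 2 + 2cos(α−β) + 2d(sin α + sin β) = 35.292294; p = √p² = 5.940732; φ = atan2(−cos α − cos β, d + sin α + sin β) − atan2(−2, p) = 0.528766 rad; t = (φ − α) mod 2π = 4.361818 rad, q = (φ − β) mod 2π = 4.717866 rad → L = 7.63·(4.361818 + 5.940732 + 4.717866) = 7.63·15.020416 = 114.605773 m
RSL: p² = d² − 2 + 2cos(α−β) − 2d(sin α + sin β) = 7.414044; p = √p² = 2.722874; φ = atan2(cos α + cos β, d − sin α − sin β) − atan2(2, p) = -1.018913 rad; t = (α − φ) mod 2π = 3.469045 rad, q = (β − φ) mod 2π = 3.112998 rad → L = 7.63·(3.469045 + 2.722874 + 3.112998) = 7.63·9.304917 = 70.996517 m
RLR: c = (6 − d² + 2cos(α−β) + 2d(sin α − sin β))/8 = -1.965271, |c| > 1 → infeasible
LRL: c = (6 − d² + 2cos(α−β) − 2d(sin α − sin β))/8 = -1.435739, |c| > 1 → infeasible
Shortest: RSL with L = 70.996517 m ≈ 70.9965 m
Convert RSL to answer units (arcs ×180/π): t = 3.469045·180/π = 198.7616°, p = ρ·p = 7.63·2.722874 = 20.7755 m, q = 3.112998·180/π = 178.3616°, L = 70.9965 m.

RSL: t = 198.7616°, p = 20.7755 m, q = 178.3616°, L = 70.9965 m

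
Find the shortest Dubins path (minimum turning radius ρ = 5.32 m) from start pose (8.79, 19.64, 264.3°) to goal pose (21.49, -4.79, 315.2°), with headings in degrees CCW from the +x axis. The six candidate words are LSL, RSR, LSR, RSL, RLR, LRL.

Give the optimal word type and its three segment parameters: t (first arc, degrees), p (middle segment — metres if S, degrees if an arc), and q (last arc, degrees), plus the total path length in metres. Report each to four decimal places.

Let ψ = atan2(Δy, Δx) = atan2(-24.43, 12.70) = -62.5322° be the start→goal bearing.
Normalize: d = |goal − start| / ρ = 27.533886/5.32 = 5.175543, α = (θ_start − ψ) mod 360° = 326.8322° = 5.704298 rad, β = (θ_goal − ψ) mod 360° = 17.7322° = 0.309486 rad.
Common terms: sin α = -0.547093, cos α = 0.837072, sin β = 0.304569, cos β = 0.952490, cos(α−β) = 0.630676, d² = 26.786241. Work in radians in the unit-radius frame; every candidate has L = ρ·(t + p + q).
LSL: p² = 2 + d² − 2cos(α−β) + 2d(sin α − sin β) = 18.709270; p = √p² = 4.325421; φ = atan2(cos β − cos α, d + sin α − sin β) = 0.026687 rad; t = (φ − α) mod 2π = 0.605574 rad, q = (β − φ) mod 2π = 0.282799 rad → L = 5.32·(0.605574 + 4.325421 + 0.282799) = 5.32·5.213794 = 27.737384 m
RSR: p² = 2 + d² − 2cos(α−β) + 2d(sin β − sin α) = 36.340508; p = √p² = 6.028309; φ = atan2(cos α − cos β, d − sin α + sin β) = -0.019147 rad; t = (α − φ) mod 2π = 5.723445 rad, q = (φ − β) mod 2π = 5.954553 rad → L = 5.32·(5.723445 + 6.028309 + 5.954553) = 5.32·17.706307 = 94.197553 m
LSR: p² = d² − 2 + 2cos(α−β) + 2d(sin α + sin β) = 23.537206; p = √p² = 4.851516; φ = atan2(−cos α − cos β, d + sin α + sin β) − atan2(−2, p) = 0.043008 rad; t = (φ − α) mod 2π = 0.621895 rad, q = (φ − β) mod 2π = 6.016707 rad → L = 5.32·(0.621895 + 4.851516 + 6.016707) = 5.32·11.490118 = 61.127428 m
RSL: p² = d² − 2 + 2cos(α−β) − 2d(sin α + sin β) = 28.557979; p = √p² = 5.343967; φ = atan2(cos α + cos β, d − sin α − sin β) − atan2(2, p) = -0.039102 rad; t = (α − φ) mod 2π = 5.743401 rad, q = (β − φ) mod 2π = 0.348588 rad → L = 5.32·(5.743401 + 5.343967 + 0.348588) = 5.32·11.435955 = 60.839282 m
RLR: c = (6 − d² + 2cos(α−β) + 2d(sin α − sin β))/8 = -3.542563, |c| > 1 → infeasible
LRL: c = (6 − d² + 2cos(α−β) − 2d(sin α − sin β))/8 = -1.338659, |c| > 1 → infeasible
Shortest: LSL with L = 27.737384 m ≈ 27.7374 m
Convert LSL to answer units (arcs ×180/π): t = 0.605574·180/π = 34.6968°, p = ρ·p = 5.32·4.325421 = 23.0112 m, q = 0.282799·180/π = 16.2032°, L = 27.7374 m.

LSL: t = 34.6968°, p = 23.0112 m, q = 16.2032°, L = 27.7374 m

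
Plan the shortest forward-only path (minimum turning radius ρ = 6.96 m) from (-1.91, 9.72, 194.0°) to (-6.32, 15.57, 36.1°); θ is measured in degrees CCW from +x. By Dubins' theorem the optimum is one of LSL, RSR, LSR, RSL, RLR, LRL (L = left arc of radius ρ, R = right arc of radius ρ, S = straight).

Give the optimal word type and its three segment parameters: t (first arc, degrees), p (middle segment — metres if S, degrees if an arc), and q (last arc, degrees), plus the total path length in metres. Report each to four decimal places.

Let ψ = atan2(Δy, Δx) = atan2(5.85, -4.41) = 127.0107° be the start→goal bearing.
Normalize: d = |goal − start| / ρ = 7.326022/6.96 = 1.052589, α = (θ_start − ψ) mod 360° = 66.9893° = 1.169184 rad, β = (θ_goal − ψ) mod 360° = 269.0893° = 4.696495 rad.
Common terms: sin α = 0.920432, cos α = 0.390903, sin β = -0.999874, cos β = -0.015894, cos(α−β) = -0.926529, d² = 1.107944. Work in radians in the unit-radius frame; every candidate has L = ρ·(t + p + q).
LSL: p² = 2 + d² − 2cos(α−β) + 2d(sin α − sin β) = 9.003589; p = √p² = 3.000598; φ = atan2(cos β − cos α, d + sin α − sin β) = -0.135990 rad; t = (φ − α) mod 2π = 4.978011 rad, q = (β − φ) mod 2π = 4.832485 rad → L = 6.96·(4.978011 + 3.000598 + 4.832485) = 6.96·12.811094 = 89.165213 m
RSR: p² = 2 + d² − 2cos(α−β) + 2d(sin β − sin α) = 0.918415; p = √p² = 0.958340; φ = atan2(cos α − cos β, d − sin α + sin β) = 2.703205 rad; t = (α − φ) mod 2π = 4.749165 rad, q = (φ − β) mod 2π = 4.289896 rad → L = 6.96·(4.749165 + 0.958340 + 4.289896) = 6.96·9.997400 = 69.581903 m
LSR: p² = d² − 2 + 2cos(α−β) + 2d(sin α + sin β) = -2.912352 < 0 → infeasible
RSL: p² = d² − 2 + 2cos(α−β) − 2d(sin α + sin β) = -2.577874 < 0 → infeasible
RLR: c = (6 − d² + 2cos(α−β) + 2d(sin α − sin β))/8 = 0.885198; p = 2π − arccos c = 5.799309 rad; φ = atan2(cos α − cos β, d − sin α + sin β) = 2.703205 rad; t = (α − φ + p/2) mod 2π = 1.365634 rad, q = (α − β − t + p) mod 2π = 0.906365 rad → L = 6.96·(1.365634 + 5.799309 + 0.906365) = 6.96·8.071307 = 56.176297 m
LRL: c = (6 − d² + 2cos(α−β) − 2d(sin α − sin β))/8 = -0.125449; p = 2π − arccos c = 4.586609 rad; φ = atan2(cos β − cos α, d + sin α − sin β) = -0.135990 rad; t = (φ − α + p/2) mod 2π = 0.988130 rad, q = (β − α − t + p) mod 2π = 0.842604 rad → L = 6.96·(0.988130 + 4.586609 + 0.842604) = 6.96·6.417343 = 44.664708 m
Shortest: LRL with L = 44.664708 m ≈ 44.6647 m
Convert LRL to answer units (arcs ×180/π): t = 0.988130·180/π = 56.6157°, p = 4.586609·180/π = 262.7933°, q = 0.842604·180/π = 48.2777°, L = 44.6647 m.

LRL: t = 56.6157°, p = 262.7933°, q = 48.2777°, L = 44.6647 m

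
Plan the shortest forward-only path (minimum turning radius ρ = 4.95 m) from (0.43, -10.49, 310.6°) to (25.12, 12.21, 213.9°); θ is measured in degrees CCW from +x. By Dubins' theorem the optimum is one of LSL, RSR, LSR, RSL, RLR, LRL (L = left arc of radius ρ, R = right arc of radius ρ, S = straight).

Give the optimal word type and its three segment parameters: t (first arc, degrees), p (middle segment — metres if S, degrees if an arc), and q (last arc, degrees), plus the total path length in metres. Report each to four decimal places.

LSL: t = 82.3729°, p = 28.2413 m, q = 180.9271°, L = 50.9888 m

Let ψ = atan2(Δy, Δx) = atan2(22.70, 24.69) = 42.5954° be the start→goal bearing.
Normalize: d = |goal − start| / ρ = 33.539322/4.95 = 6.775621, α = (θ_start − ψ) mod 360° = 268.0046° = 4.677562 rad, β = (θ_goal − ψ) mod 360° = 171.3046° = 2.989828 rad.
Common terms: sin α = -0.999394, cos α = -0.034820, sin β = 0.151182, cos β = -0.988506, cos(α−β) = -0.116671, d² = 45.909034. Work in radians in the unit-radius frame; every candidate has L = ρ·(t + p + q).
LSL: p² = 2 + d² − 2cos(α−β) + 2d(sin α − sin β) = 32.550644; p = √p² = 5.705317; φ = atan2(cos β − cos α, d + sin α − sin β) = -0.167946 rad; t = (φ − α) mod 2π = 1.437678 rad, q = (β − φ) mod 2π = 3.157774 rad → L = 4.95·(1.437678 + 5.705317 + 3.157774) = 4.95·10.300769 = 50.988807 m
RSR: p² = 2 + d² − 2cos(α−β) + 2d(sin β − sin α) = 63.734107; p = √p² = 7.983364; φ = atan2(cos α − cos β, d − sin α + sin β) = 0.119745 rad; t = (α − φ) mod 2π = 4.557817 rad, q = (φ − β) mod 2π = 3.413102 rad → L = 4.95·(4.557817 + 7.983364 + 3.413102) = 4.95·15.954283 = 78.973701 m
LSR: p² = d² − 2 + 2cos(α−β) + 2d(sin α + sin β) = 32.181377; p = √p² = 5.672863; φ = atan2(−cos α − cos β, d + sin α + sin β) − atan2(−2, p) = 0.509908 rad; t = (φ − α) mod 2π = 2.115531 rad, q = (φ − β) mod 2π = 3.803264 rad → L = 4.95·(2.115531 + 5.672863 + 3.803264) = 4.95·11.591659 = 57.378711 m
RSL: p² = d² − 2 + 2cos(α−β) − 2d(sin α + sin β) = 55.170008; p = √p² = 7.427652; φ = atan2(cos α + cos β, d − sin α − sin β) − atan2(2, p) = -0.396456 rad; t = (α − φ) mod 2π = 5.074017 rad, q = (β − φ) mod 2π = 3.386284 rad → L = 4.95·(5.074017 + 7.427652 + 3.386284) = 4.95·15.887953 = 78.645367 m
RLR: c = (6 − d² + 2cos(α−β) + 2d(sin α − sin β))/8 = -6.966763, |c| > 1 → infeasible
LRL: c = (6 − d² + 2cos(α−β) − 2d(sin α − sin β))/8 = -3.068830, |c| > 1 → infeasible
Shortest: LSL with L = 50.988807 m ≈ 50.9888 m
Convert LSL to answer units (arcs ×180/π): t = 1.437678·180/π = 82.3729°, p = ρ·p = 4.95·5.705317 = 28.2413 m, q = 3.157774·180/π = 180.9271°, L = 50.9888 m.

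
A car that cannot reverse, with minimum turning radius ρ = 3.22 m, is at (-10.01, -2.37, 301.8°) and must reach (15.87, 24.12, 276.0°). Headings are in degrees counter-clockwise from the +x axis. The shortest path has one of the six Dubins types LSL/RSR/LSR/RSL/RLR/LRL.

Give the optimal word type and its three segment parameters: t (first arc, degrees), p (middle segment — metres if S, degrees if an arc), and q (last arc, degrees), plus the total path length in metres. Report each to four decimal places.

Let ψ = atan2(Δy, Δx) = atan2(26.49, 25.88) = 45.6673° be the start→goal bearing.
Normalize: d = |goal − start| / ρ = 37.033694/3.22 = 11.501147, α = (θ_start − ψ) mod 360° = 256.1327° = 4.470358 rad, β = (θ_goal − ψ) mod 360° = 230.3327° = 4.020063 rad.
Common terms: sin α = -0.970853, cos α = -0.239675, sin β = -0.769763, cos β = -0.638329, cos(α−β) = 0.900319, d² = 132.276388. Work in radians in the unit-radius frame; every candidate has L = ρ·(t + p + q).
LSL: p² = 2 + d² − 2cos(α−β) + 2d(sin α − sin β) = 127.850225; p = √p² = 11.307087; φ = atan2(cos β − cos α, d + sin α − sin β) = -0.035264 rad; t = (φ − α) mod 2π = 1.777563 rad, q = (β − φ) mod 2π = 4.055328 rad → L = 3.22·(1.777563 + 11.307087 + 4.055328) = 3.22·17.139978 = 55.190728 m
RSR: p² = 2 + d² − 2cos(α−β) + 2d(sin β − sin α) = 137.101276; p = √p² = 11.709025; φ = atan2(cos α − cos β, d − sin α + sin β) = 0.034053 rad; t = (α − φ) mod 2π = 4.436305 rad, q = (φ − β) mod 2π = 2.297175 rad → L = 3.22·(4.436305 + 11.709025 + 2.297175) = 3.22·18.442506 = 59.384868 m
LSR: p² = d² − 2 + 2cos(α−β) + 2d(sin α + sin β) = 92.038847; p = √p² = 9.593688; φ = atan2(−cos α − cos β, d + sin α + sin β) − atan2(−2, p) = 0.295240 rad; t = (φ − α) mod 2π = 2.108067 rad, q = (φ − β) mod 2π = 2.558362 rad → L = 3.22·(2.108067 + 9.593688 + 2.558362) = 3.22·14.260117 = 45.917576 m
RSL: p² = d² − 2 + 2cos(α−β) − 2d(sin α + sin β) = 172.115204; p = √p² = 13.119268; φ = atan2(cos α + cos β, d − sin α − sin β) − atan2(2, p) = -0.217492 rad; t = (α − φ) mod 2π = 4.687850 rad, q = (β − φ) mod 2π = 4.237555 rad → L = 3.22·(4.687850 + 13.119268 + 4.237555) = 3.22·22.044673 = 70.983846 m
RLR: c = (6 − d² + 2cos(α−β) + 2d(sin α − sin β))/8 = -16.137659, |c| > 1 → infeasible
LRL: c = (6 − d² + 2cos(α−β) − 2d(sin α − sin β))/8 = -14.981278, |c| > 1 → infeasible
Shortest: LSR with L = 45.917576 m ≈ 45.9176 m
Convert LSR to answer units (arcs ×180/π): t = 2.108067·180/π = 120.7833°, p = ρ·p = 3.22·9.593688 = 30.8917 m, q = 2.558362·180/π = 146.5833°, L = 45.9176 m.

LSR: t = 120.7833°, p = 30.8917 m, q = 146.5833°, L = 45.9176 m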